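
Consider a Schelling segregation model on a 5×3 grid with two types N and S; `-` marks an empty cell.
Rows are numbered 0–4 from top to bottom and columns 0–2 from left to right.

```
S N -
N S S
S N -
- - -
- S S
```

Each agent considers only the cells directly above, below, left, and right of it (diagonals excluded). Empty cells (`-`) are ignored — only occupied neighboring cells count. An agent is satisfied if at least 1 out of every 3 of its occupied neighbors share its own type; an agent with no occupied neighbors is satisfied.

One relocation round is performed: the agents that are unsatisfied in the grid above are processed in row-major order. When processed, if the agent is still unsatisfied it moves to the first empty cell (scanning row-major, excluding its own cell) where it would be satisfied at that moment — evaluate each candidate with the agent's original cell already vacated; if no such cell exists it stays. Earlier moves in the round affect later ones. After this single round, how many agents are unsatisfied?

0

Initially unsatisfied (in order): (0,0), (0,1), (1,0), (1,1), (2,0), (2,1).
  (0,0) → (0,2).
  (0,1) → (0,0).
  (1,0): now satisfied by earlier moves; stays.
  (1,1): now satisfied by earlier moves; stays.
  (2,0) → (0,1).
  (2,1) → (2,0).
Resulting grid:
N S S
N S S
N - -
- - -
- S S
All satisfied now.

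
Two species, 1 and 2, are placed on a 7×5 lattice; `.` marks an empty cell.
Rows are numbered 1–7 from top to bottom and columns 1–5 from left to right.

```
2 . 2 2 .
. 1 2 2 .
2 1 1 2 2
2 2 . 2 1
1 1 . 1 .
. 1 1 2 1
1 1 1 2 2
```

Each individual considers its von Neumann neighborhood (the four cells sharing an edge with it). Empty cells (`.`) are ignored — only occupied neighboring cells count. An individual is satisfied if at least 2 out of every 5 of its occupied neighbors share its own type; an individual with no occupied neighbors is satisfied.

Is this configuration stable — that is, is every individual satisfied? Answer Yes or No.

No

(1,1)2 0/0 ok
(1,3)2 2/2 ok
(1,4)2 2/2 ok
(2,2)1 1/2 ok
(2,3)2 2/4 ok
(2,4)2 3/3 ok
(3,1)2 1/2 ok
(3,2)1 2/4 ok
(3,3)1 1/3 unhappy
(3,4)2 3/4 ok
(3,5)2 1/2 ok
(4,1)2 2/3 ok
(4,2)2 1/3 unhappy
(4,4)2 1/3 unhappy
(4,5)1 0/2 unhappy
(5,1)1 1/2 ok
(5,2)1 2/3 ok
(5,4)1 0/2 unhappy
(6,2)1 3/3 ok
(6,3)1 2/3 ok
(6,4)2 1/4 unhappy
(6,5)1 0/2 unhappy
(7,1)1 1/1 ok
(7,2)1 3/3 ok
(7,3)1 2/3 ok
(7,4)2 2/3 ok
(7,5)2 1/2 ok
For instance (3,3) has only 1/3 same-type neighbors, below 2/5.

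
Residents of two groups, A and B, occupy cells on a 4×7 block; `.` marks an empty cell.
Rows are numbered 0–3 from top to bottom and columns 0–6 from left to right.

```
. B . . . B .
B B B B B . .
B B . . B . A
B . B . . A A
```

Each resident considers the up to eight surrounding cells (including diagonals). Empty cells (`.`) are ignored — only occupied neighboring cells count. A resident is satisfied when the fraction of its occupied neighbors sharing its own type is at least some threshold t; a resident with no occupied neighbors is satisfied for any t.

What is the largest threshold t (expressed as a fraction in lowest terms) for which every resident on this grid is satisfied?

2/3

(0,1)B 3/3
(0,5)B 1/1
(1,0)B 4/4
(1,1)B 5/5
(1,2)B 4/4
(1,3)B 3/3
(1,4)B 3/3
(2,0)B 4/4
(2,1)B 6/6
(2,4)B 2/3
(2,6)A 2/2
(3,0)B 2/2
(3,2)B 1/1
(3,5)A 2/3
(3,6)A 2/2
The smallest same-type fraction is 2/3 at (2,4), which reduces to 2/3. Any threshold above that leaves this resident unsatisfied.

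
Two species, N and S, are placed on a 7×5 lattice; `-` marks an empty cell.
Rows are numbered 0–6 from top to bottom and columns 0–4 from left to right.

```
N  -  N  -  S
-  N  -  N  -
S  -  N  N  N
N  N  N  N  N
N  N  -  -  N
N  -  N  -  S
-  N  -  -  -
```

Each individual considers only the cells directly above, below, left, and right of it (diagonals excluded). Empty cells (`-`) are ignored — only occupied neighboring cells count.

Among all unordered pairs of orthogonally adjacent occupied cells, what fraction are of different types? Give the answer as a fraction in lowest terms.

2/17

Scan each occupied cell's neighbors to the right and below so each pair is counted once.
Row 1: N(1,3)–N(2,3)=  → 0/1 unlike.
Row 2: S(2,0)–N(3,0)≠ N(2,2)–N(2,3)= N(2,2)–N(3,2)= N(2,3)–N(2,4)= N(2,3)–N(3,3)= N(2,4)–N(3,4)=  → 1/6 unlike.
Row 3: N(3,0)–N(3,1)= N(3,0)–N(4,0)= N(3,1)–N(3,2)= N(3,1)–N(4,1)= N(3,2)–N(3,3)= N(3,3)–N(3,4)= N(3,4)–N(4,4)=  → 0/7 unlike.
Row 4: N(4,0)–N(4,1)= N(4,0)–N(5,0)= N(4,4)–S(5,4)≠  → 1/3 unlike.
Total adjacent occupied pairs: 17; unlike-type pairs: 2.
2/17 is already in lowest terms.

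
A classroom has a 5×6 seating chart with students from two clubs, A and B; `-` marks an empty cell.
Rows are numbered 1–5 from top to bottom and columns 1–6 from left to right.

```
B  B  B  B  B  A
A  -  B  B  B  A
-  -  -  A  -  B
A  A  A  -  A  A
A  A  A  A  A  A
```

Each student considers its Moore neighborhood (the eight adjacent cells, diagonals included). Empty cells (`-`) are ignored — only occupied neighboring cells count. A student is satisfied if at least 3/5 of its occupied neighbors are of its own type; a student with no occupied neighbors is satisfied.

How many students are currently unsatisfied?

(1,1)B 1/2 not
(1,2)B 3/4 satisfied
(1,3)B 4/4 satisfied
(1,4)B 5/5 satisfied
(1,5)B 3/5 satisfied
(1,6)A 1/3 not
(2,1)A 0/2 not
(2,3)B 4/5 satisfied
(2,4)B 5/6 satisfied
(2,5)B 4/7 not
(2,6)A 1/4 not
(3,4)A 2/5 not
(3,6)B 1/4 not
(4,1)A 3/3 satisfied
(4,2)A 5/5 satisfied
(4,3)A 5/5 satisfied
(4,5)A 5/6 satisfied
(4,6)A 3/4 satisfied
(5,1)A 3/3 satisfied
(5,2)A 5/5 satisfied
(5,3)A 4/4 satisfied
(5,4)A 4/4 satisfied
(5,5)A 4/4 satisfied
(5,6)A 3/3 satisfied
Unsatisfied: (1,1), (1,6), (2,1), (2,5), (2,6), (3,4), (3,6) — 7 in total.

7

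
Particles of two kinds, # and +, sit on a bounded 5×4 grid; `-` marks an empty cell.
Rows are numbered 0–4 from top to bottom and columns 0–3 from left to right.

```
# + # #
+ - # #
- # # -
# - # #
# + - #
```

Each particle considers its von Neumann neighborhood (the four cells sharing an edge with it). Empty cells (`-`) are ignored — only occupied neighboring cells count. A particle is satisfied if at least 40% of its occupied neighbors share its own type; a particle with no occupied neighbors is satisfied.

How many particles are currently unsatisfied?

4

Row 0: (0,0)# 0/2 ✗ · (0,1)+ 0/2 ✗ · (0,2)# 2/3 ✓ · (0,3)# 2/2 ✓
Row 1: (1,0)+ 0/1 ✗ · (1,2)# 3/3 ✓ · (1,3)# 2/2 ✓
Row 2: (2,1)# 1/1 ✓ · (2,2)# 3/3 ✓
Row 3: (3,0)# 1/1 ✓ · (3,2)# 2/2 ✓ · (3,3)# 2/2 ✓
Row 4: (4,0)# 1/2 ✓ · (4,1)+ 0/1 ✗ · (4,3)# 1/1 ✓
Unsatisfied: (0,0), (0,1), (1,0), (4,1) — 4 in total.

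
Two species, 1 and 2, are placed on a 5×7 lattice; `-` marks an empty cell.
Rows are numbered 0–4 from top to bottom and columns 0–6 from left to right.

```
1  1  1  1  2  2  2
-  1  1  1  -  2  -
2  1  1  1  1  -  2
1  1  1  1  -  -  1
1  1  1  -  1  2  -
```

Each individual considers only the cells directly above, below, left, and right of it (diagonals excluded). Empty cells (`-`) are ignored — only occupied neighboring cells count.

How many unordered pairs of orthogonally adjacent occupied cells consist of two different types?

5

Scan each occupied cell's neighbors to the right and below so each pair is counted once.
From row 0: 1 unlike of 10 pairs (running 1/10).
From row 1: 0 unlike of 5 pairs (running 1/15).
From row 2: 3 unlike of 9 pairs (running 4/24).
From row 3: 0 unlike of 6 pairs (running 4/30).
From row 4: 1 unlike of 3 pairs (running 5/33).
Total adjacent occupied pairs: 33; unlike-type pairs: 5.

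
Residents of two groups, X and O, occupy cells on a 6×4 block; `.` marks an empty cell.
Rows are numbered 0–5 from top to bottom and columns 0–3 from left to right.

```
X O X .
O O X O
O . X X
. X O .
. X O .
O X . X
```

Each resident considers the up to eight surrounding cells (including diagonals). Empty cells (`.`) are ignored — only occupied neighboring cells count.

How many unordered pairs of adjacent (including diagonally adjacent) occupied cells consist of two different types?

Scan each occupied cell's neighbors to the right and below (and the two forward diagonals) so each pair is counted once.
Row 0: X(0,0)–O(0,1)≠ X(0,0)–O(1,0)≠ X(0,0)–O(1,1)≠ O(0,1)–X(0,2)≠ O(0,1)–O(1,1)= O(0,1)–X(1,2)≠ O(0,1)–O(1,0)= X(0,2)–X(1,2)= X(0,2)–O(1,3)≠ X(0,2)–O(1,1)≠  → 7/10 unlike.
Row 1: O(1,0)–O(1,1)= O(1,0)–O(2,0)= O(1,1)–X(1,2)≠ O(1,1)–X(2,2)≠ O(1,1)–O(2,0)= X(1,2)–O(1,3)≠ X(1,2)–X(2,2)= X(1,2)–X(2,3)= O(1,3)–X(2,3)≠ O(1,3)–X(2,2)≠  → 5/10 unlike.
Row 2: O(2,0)–X(3,1)≠ X(2,2)–X(2,3)= X(2,2)–O(3,2)≠ X(2,2)–X(3,1)= X(2,3)–O(3,2)≠  → 3/5 unlike.
Row 3: X(3,1)–O(3,2)≠ X(3,1)–X(4,1)= X(3,1)–O(4,2)≠ O(3,2)–O(4,2)= O(3,2)–X(4,1)≠  → 3/5 unlike.
Row 4: X(4,1)–O(4,2)≠ X(4,1)–X(5,1)= X(4,1)–O(5,0)≠ O(4,2)–X(5,3)≠ O(4,2)–X(5,1)≠  → 4/5 unlike.
Row 5: O(5,0)–X(5,1)≠  → 1/1 unlike.
Total adjacent occupied pairs: 36; unlike-type pairs: 23.

23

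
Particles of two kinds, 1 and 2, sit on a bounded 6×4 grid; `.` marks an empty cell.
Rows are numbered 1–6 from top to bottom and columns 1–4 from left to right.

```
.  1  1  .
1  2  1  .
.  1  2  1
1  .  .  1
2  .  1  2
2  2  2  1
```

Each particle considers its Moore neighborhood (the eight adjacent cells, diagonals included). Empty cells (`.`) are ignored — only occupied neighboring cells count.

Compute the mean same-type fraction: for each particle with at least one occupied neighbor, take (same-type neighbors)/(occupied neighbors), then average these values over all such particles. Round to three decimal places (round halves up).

0.546

Row 1: (1,2)1 3/4 · (1,3)1 2/3
Row 2: (2,1)1 2/3 · (2,2)2 1/6 · (2,3)1 4/6
Row 3: (3,2)1 3/5 · (3,3)2 1/5 · (3,4)1 2/3
Row 4: (4,1)1 1/2 · (4,4)1 2/4
Row 5: (5,1)2 2/3 · (5,3)1 2/5 · (5,4)2 1/4
Row 6: (6,1)2 2/2 · (6,2)2 3/4 · (6,3)2 2/4 · (6,4)1 1/3
Sum over 17 particles: 3/4 + 2/3 + 2/3 + 1/6 + 4/6 + 3/5 + 1/5 + 2/3 + 1/2 + 2/4 + 2/3 + 2/5 + 1/4 + 2/2 + 3/4 + 2/4 + 1/3 = 557/60; mean = 557/60 ÷ 17 = 557/1020 = 0.546078… → 0.546.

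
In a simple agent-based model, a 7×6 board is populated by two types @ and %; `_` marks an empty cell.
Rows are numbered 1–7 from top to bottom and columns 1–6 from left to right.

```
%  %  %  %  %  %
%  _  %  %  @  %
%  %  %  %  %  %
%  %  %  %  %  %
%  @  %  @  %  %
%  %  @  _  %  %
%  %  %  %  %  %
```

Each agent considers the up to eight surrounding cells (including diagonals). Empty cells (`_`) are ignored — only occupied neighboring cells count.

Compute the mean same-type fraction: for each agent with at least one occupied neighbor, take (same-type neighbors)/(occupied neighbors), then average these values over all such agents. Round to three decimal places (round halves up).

0.804

(1,1)% 2/2
(1,2)% 4/4
(1,3)% 4/4
(1,4)% 4/5
(1,5)% 4/5
(1,6)% 2/3
(2,1)% 4/4
(2,3)% 7/7
(2,4)% 7/8
(2,5)@ 0/8
(2,6)% 4/5
(3,1)% 4/4
(3,2)% 7/7
(3,3)% 7/7
(3,4)% 7/8
(3,5)% 7/8
(3,6)% 4/5
(4,1)% 4/5
(4,2)% 7/8
(4,3)% 6/8
(4,4)% 7/8
(4,5)% 7/8
(4,6)% 5/5
(5,1)% 4/5
(5,2)@ 1/8
(5,3)% 4/7
(5,4)@ 1/7
(5,5)% 6/7
(5,6)% 5/5
(6,1)% 4/5
(6,2)% 6/8
(6,3)@ 2/7
(6,5)% 6/7
(6,6)% 5/5
(7,1)% 3/3
(7,2)% 4/5
(7,3)% 3/4
(7,4)% 3/4
(7,5)% 4/4
(7,6)% 3/3
Sum over 40 agents: 2/2 + 4/4 + 4/4 + 4/5 + 4/5 + 2/3 + 4/4 + 7/7 + 7/8 + 0/8 + 4/5 + 4/4 + 7/7 + 7/7 + 7/8 + 7/8 + 4/5 + 4/5 + 7/8 + 6/8 + 7/8 + 7/8 + 5/5 + 4/5 + 1/8 + 4/7 + 1/7 + 6/7 + 5/5 + 4/5 + 6/8 + 2/7 + 6/7 + 5/5 + 3/3 + 4/5 + 3/4 + 3/4 + 4/4 + 3/3 = 27011/840; mean = 27011/840 ÷ 40 = 27011/33600 = 0.803898… → 0.804.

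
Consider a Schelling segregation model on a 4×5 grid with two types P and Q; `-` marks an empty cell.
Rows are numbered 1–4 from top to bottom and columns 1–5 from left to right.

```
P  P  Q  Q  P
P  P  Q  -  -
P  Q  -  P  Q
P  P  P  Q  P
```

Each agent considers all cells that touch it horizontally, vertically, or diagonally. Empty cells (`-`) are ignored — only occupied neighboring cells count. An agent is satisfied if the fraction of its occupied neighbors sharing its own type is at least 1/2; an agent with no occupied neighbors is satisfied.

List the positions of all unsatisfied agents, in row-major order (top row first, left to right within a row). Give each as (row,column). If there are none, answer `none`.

Row 1: (1,1)P 3/3 ✓ · (1,2)P 3/5 ✓ · (1,3)Q 2/4 ✓ · (1,4)Q 2/3 ✓ · (1,5)P 0/1 ✗
Row 2: (2,1)P 4/5 ✓ · (2,2)P 4/7 ✓ · (2,3)Q 3/6 ✓
Row 3: (3,1)P 4/5 ✓ · (3,2)Q 1/7 ✗ · (3,4)P 2/5 ✗ · (3,5)Q 1/3 ✗
Row 4: (4,1)P 2/3 ✓ · (4,2)P 3/4 ✓ · (4,3)P 2/4 ✓ · (4,4)Q 1/4 ✗ · (4,5)P 1/3 ✗

(1,5), (3,2), (3,4), (3,5), (4,4), (4,5)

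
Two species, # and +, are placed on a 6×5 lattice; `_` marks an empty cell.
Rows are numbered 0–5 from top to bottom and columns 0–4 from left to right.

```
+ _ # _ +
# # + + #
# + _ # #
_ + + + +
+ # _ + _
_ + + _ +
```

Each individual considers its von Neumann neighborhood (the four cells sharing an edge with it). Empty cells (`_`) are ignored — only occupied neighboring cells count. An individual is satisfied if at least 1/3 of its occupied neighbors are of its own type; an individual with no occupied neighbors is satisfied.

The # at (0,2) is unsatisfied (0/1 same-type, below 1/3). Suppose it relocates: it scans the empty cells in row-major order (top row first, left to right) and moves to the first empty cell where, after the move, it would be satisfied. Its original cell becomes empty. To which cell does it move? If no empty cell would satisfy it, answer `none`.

(0,1)

Vacating (0,2). Empty cells in order:
  (0,1): 1/2 same-type → satisfied — stop here.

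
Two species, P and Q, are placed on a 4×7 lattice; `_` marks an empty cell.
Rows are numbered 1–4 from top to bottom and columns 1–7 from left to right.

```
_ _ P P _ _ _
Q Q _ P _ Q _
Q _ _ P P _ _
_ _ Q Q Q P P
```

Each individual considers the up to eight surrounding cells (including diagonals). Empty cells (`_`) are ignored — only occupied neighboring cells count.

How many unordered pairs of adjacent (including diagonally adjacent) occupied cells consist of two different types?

Scan each occupied cell's neighbors to the right and below (and the two forward diagonals) so each pair is counted once.
Row 1: P(1,3)–P(1,4)= P(1,3)–P(2,4)= P(1,3)–Q(2,2)≠ P(1,4)–P(2,4)=  → 1/4 unlike.
Row 2: Q(2,1)–Q(2,2)= Q(2,1)–Q(3,1)= Q(2,2)–Q(3,1)= P(2,4)–P(3,4)= P(2,4)–P(3,5)= Q(2,6)–P(3,5)≠  → 1/6 unlike.
Row 3: P(3,4)–P(3,5)= P(3,4)–Q(4,4)≠ P(3,4)–Q(4,5)≠ P(3,4)–Q(4,3)≠ P(3,5)–Q(4,5)≠ P(3,5)–P(4,6)= P(3,5)–Q(4,4)≠  → 5/7 unlike.
Row 4: Q(4,3)–Q(4,4)= Q(4,4)–Q(4,5)= Q(4,5)–P(4,6)≠ P(4,6)–P(4,7)=  → 1/4 unlike.
Total adjacent occupied pairs: 21; unlike-type pairs: 8.

8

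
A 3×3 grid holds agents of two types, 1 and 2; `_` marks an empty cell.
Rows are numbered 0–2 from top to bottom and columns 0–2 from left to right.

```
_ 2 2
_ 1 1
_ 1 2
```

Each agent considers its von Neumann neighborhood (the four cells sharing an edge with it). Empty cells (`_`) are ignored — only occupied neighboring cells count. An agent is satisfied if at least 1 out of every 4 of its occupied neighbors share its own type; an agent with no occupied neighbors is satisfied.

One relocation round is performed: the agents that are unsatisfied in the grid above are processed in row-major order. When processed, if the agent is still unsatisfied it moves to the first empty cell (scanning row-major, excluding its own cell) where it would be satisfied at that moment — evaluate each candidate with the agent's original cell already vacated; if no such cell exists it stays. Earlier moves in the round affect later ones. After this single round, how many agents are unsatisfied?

0

Initially unsatisfied (in order): (2,2).
  (2,2) → (0,0).
Resulting grid:
2 2 2
_ 1 1
_ 1 _
All satisfied now.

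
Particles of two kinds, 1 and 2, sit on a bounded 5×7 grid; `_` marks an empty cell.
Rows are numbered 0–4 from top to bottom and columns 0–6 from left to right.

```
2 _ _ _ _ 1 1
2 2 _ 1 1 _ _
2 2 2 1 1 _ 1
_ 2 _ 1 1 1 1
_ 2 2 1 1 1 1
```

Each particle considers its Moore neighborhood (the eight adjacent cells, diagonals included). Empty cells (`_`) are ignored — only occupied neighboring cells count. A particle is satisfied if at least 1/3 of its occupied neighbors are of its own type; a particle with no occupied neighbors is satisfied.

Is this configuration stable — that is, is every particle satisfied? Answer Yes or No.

Row 0: (0,0)2 2/2 ok · (0,5)1 2/2 ok · (0,6)1 1/1 ok
Row 1: (1,0)2 4/4 ok · (1,1)2 5/5 ok · (1,3)1 3/4 ok · (1,4)1 4/4 ok
Row 2: (2,0)2 4/4 ok · (2,1)2 5/5 ok · (2,2)2 3/6 ok · (2,3)1 5/6 ok · (2,4)1 6/6 ok · (2,6)1 2/2 ok
Row 3: (3,1)2 5/5 ok · (3,3)1 5/7 ok · (3,4)1 7/7 ok · (3,5)1 7/7 ok · (3,6)1 4/4 ok
Row 4: (4,1)2 2/2 ok · (4,2)2 2/4 ok · (4,3)1 3/4 ok · (4,4)1 5/5 ok · (4,5)1 5/5 ok · (4,6)1 3/3 ok
All meet the threshold, so the configuration is stable.

Yes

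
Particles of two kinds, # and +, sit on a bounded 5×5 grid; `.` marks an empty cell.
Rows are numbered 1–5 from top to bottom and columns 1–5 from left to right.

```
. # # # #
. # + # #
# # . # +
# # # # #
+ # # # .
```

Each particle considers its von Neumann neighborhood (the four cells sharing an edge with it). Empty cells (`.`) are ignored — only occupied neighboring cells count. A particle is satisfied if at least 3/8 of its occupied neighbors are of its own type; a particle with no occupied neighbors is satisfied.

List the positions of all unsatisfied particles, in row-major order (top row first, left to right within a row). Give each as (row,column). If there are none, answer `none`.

(2,3), (3,5), (5,1)

Row 1: (1,2)# 2/2 satisfied · (1,3)# 2/3 satisfied · (1,4)# 3/3 satisfied · (1,5)# 2/2 satisfied
Row 2: (2,2)# 2/3 satisfied · (2,3)+ 0/3 not · (2,4)# 3/4 satisfied · (2,5)# 2/3 satisfied
Row 3: (3,1)# 2/2 satisfied · (3,2)# 3/3 satisfied · (3,4)# 2/3 satisfied · (3,5)+ 0/3 not
Row 4: (4,1)# 2/3 satisfied · (4,2)# 4/4 satisfied · (4,3)# 3/3 satisfied · (4,4)# 4/4 satisfied · (4,5)# 1/2 satisfied
Row 5: (5,1)+ 0/2 not · (5,2)# 2/3 satisfied · (5,3)# 3/3 satisfied · (5,4)# 2/2 satisfied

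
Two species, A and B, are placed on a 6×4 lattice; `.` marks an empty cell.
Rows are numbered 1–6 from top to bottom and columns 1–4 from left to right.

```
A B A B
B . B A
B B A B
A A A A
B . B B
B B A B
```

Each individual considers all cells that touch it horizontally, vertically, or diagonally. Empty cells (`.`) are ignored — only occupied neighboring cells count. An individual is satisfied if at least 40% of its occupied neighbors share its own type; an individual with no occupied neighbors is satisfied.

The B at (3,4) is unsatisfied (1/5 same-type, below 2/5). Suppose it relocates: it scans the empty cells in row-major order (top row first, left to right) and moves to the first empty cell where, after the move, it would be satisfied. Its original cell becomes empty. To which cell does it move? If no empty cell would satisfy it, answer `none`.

(2,2)

Vacating (3,4). Empty cells in order:
  (2,2): 5/8 same-type → satisfied — stop here.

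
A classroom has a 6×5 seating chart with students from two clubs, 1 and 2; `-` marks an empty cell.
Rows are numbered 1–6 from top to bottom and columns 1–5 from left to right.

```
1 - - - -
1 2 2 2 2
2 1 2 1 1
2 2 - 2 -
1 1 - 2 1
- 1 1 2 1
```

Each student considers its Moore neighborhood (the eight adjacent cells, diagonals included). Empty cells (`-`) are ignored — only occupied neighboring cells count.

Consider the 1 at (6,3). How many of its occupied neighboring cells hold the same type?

2

Occupied neighbors of (6,3): (5,2)=1, (5,4)=2, (6,2)=1, (6,4)=2.
Same type (1): 2 of 4.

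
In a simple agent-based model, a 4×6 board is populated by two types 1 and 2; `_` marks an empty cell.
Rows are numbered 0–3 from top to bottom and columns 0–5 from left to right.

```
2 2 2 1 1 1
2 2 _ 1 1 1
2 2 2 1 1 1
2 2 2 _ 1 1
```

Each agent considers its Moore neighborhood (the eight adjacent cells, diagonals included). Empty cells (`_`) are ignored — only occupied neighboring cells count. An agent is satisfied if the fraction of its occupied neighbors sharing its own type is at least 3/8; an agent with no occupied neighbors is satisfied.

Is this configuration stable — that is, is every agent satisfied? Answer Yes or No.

Yes

Row 0: (0,0)2 3/3 ok · (0,1)2 4/4 ok · (0,2)2 2/4 ok · (0,3)1 3/4 ok · (0,4)1 5/5 ok · (0,5)1 3/3 ok
Row 1: (1,0)2 5/5 ok · (1,1)2 7/7 ok · (1,3)1 5/7 ok · (1,4)1 8/8 ok · (1,5)1 5/5 ok
Row 2: (2,0)2 5/5 ok · (2,1)2 7/7 ok · (2,2)2 4/6 ok · (2,3)1 4/6 ok · (2,4)1 7/7 ok · (2,5)1 5/5 ok
Row 3: (3,0)2 3/3 ok · (3,1)2 5/5 ok · (3,2)2 3/4 ok · (3,4)1 4/4 ok · (3,5)1 3/3 ok
All meet the threshold, so the configuration is stable.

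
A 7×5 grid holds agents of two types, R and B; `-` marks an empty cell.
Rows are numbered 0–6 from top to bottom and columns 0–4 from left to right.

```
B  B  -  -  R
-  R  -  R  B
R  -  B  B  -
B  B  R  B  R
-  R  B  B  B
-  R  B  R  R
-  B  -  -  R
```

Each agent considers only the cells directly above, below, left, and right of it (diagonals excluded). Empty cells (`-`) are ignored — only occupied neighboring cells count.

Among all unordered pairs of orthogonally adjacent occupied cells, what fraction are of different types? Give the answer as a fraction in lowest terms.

Scan each occupied cell's neighbors to the right and below so each pair is counted once.
Row 0: B(0,0)–B(0,1)= B(0,1)–R(1,1)≠ R(0,4)–B(1,4)≠  → 2/3 unlike.
Row 1: R(1,3)–B(1,4)≠ R(1,3)–B(2,3)≠  → 2/2 unlike.
Row 2: R(2,0)–B(3,0)≠ B(2,2)–B(2,3)= B(2,2)–R(3,2)≠ B(2,3)–B(3,3)=  → 2/4 unlike.
Row 3: B(3,0)–B(3,1)= B(3,1)–R(3,2)≠ B(3,1)–R(4,1)≠ R(3,2)–B(3,3)≠ R(3,2)–B(4,2)≠ B(3,3)–R(3,4)≠ B(3,3)–B(4,3)= R(3,4)–B(4,4)≠  → 6/8 unlike.
Row 4: R(4,1)–B(4,2)≠ R(4,1)–R(5,1)= B(4,2)–B(4,3)= B(4,2)–B(5,2)= B(4,3)–B(4,4)= B(4,3)–R(5,3)≠ B(4,4)–R(5,4)≠  → 3/7 unlike.
Row 5: R(5,1)–B(5,2)≠ R(5,1)–B(6,1)≠ B(5,2)–R(5,3)≠ R(5,3)–R(5,4)= R(5,4)–R(6,4)=  → 3/5 unlike.
Total adjacent occupied pairs: 29; unlike-type pairs: 18.
18/29 is already in lowest terms.

18/29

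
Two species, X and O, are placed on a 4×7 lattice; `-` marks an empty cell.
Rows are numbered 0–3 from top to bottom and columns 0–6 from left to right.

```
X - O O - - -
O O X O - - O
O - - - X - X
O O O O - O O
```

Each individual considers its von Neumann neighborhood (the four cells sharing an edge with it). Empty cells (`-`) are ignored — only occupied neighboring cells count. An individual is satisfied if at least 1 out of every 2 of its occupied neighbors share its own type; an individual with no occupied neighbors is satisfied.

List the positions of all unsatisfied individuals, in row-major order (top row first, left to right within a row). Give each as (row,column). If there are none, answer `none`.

(0,0), (1,2), (1,6), (2,6)

Row 0: (0,0)X 0/1 not · (0,2)O 1/2 satisfied · (0,3)O 2/2 satisfied
Row 1: (1,0)O 2/3 satisfied · (1,1)O 1/2 satisfied · (1,2)X 0/3 not · (1,3)O 1/2 satisfied · (1,6)O 0/1 not
Row 2: (2,0)O 2/2 satisfied · (2,4)X 0/0 satisfied · (2,6)X 0/2 not
Row 3: (3,0)O 2/2 satisfied · (3,1)O 2/2 satisfied · (3,2)O 2/2 satisfied · (3,3)O 1/1 satisfied · (3,5)O 1/1 satisfied · (3,6)O 1/2 satisfied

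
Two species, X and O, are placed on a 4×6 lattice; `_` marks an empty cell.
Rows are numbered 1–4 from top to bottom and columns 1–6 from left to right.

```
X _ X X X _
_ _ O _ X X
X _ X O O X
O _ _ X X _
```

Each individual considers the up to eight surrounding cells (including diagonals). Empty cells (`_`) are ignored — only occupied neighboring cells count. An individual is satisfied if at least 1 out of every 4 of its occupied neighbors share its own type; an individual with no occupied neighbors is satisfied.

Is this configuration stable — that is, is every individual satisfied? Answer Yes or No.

No

Row 1: (1,1)X 0/0 ok · (1,3)X 1/2 ok · (1,4)X 3/4 ok · (1,5)X 3/3 ok
Row 2: (2,3)O 1/4 ok · (2,5)X 4/6 ok · (2,6)X 3/4 ok
Row 3: (3,1)X 0/1 unhappy · (3,3)X 1/3 ok · (3,4)O 2/6 ok · (3,5)O 1/6 unhappy · (3,6)X 3/4 ok
Row 4: (4,1)O 0/1 unhappy · (4,4)X 2/4 ok · (4,5)X 2/4 ok
For instance (3,1) has only 0/1 same-type neighbors, below 1/4.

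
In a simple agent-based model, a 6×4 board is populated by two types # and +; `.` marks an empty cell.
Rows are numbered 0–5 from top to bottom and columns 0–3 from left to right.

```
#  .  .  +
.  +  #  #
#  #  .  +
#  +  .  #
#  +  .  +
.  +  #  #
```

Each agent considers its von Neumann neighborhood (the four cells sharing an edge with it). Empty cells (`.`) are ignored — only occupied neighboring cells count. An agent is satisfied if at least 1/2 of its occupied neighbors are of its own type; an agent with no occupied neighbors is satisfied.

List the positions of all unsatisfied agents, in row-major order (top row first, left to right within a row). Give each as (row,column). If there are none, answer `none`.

(0,0)# 0/0 ✓
(0,3)+ 0/1 ✗
(1,1)+ 0/2 ✗
(1,2)# 1/2 ✓
(1,3)# 1/3 ✗
(2,0)# 2/2 ✓
(2,1)# 1/3 ✗
(2,3)+ 0/2 ✗
(3,0)# 2/3 ✓
(3,1)+ 1/3 ✗
(3,3)# 0/2 ✗
(4,0)# 1/2 ✓
(4,1)+ 2/3 ✓
(4,3)+ 0/2 ✗
(5,1)+ 1/2 ✓
(5,2)# 1/2 ✓
(5,3)# 1/2 ✓

(0,3), (1,1), (1,3), (2,1), (2,3), (3,1), (3,3), (4,3)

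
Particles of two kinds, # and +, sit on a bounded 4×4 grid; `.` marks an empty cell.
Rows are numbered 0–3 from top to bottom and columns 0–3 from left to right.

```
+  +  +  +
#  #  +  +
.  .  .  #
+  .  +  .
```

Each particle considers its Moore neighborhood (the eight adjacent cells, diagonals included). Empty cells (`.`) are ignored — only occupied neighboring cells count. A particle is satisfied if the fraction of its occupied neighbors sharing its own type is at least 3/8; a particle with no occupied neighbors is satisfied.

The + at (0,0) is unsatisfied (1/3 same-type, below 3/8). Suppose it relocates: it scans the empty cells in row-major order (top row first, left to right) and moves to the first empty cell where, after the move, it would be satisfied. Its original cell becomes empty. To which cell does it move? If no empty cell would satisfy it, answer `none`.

Vacating (0,0). Empty cells in order:
  (2,0): 1/3 same-type → still unsatisfied.
  (2,1): 3/5 same-type → satisfied — stop here.

(2,1)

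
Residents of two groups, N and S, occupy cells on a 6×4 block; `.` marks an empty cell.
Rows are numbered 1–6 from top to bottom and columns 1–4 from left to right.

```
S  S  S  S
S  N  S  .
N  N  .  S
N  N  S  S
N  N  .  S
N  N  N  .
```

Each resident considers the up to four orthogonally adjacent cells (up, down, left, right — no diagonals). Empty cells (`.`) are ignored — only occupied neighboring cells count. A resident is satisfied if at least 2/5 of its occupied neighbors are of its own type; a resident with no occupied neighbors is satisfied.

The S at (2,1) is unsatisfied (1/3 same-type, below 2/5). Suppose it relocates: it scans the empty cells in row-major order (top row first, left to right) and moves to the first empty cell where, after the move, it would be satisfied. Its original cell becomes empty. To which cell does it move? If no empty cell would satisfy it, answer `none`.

(2,4)

Vacating (2,1). Empty cells in order:
  (2,4): 3/3 same-type → satisfied — stop here.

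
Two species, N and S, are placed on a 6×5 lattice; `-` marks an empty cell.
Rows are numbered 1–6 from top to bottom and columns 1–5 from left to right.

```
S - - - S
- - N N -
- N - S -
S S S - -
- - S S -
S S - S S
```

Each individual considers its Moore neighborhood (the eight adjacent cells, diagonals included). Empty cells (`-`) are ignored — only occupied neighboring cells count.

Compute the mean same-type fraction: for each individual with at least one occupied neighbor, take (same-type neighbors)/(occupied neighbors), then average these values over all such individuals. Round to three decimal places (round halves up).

0.688

(1,1)S — no occupied neighbors
(1,5)S 0/1
(2,3)N 2/3
(2,4)N 1/3
(3,2)N 1/4
(3,4)S 1/3
(4,1)S 1/2
(4,2)S 3/4
(4,3)S 4/5
(5,3)S 5/5
(5,4)S 4/4
(6,1)S 1/1
(6,2)S 2/2
(6,4)S 3/3
(6,5)S 2/2
Sum over 14 individuals: 0/1 + 2/3 + 1/3 + 1/4 + 1/3 + 1/2 + 3/4 + 4/5 + 5/5 + 4/4 + 1/1 + 2/2 + 3/3 + 2/2 = 289/30; mean = 289/30 ÷ 14 = 289/420 = 0.688095… → 0.688.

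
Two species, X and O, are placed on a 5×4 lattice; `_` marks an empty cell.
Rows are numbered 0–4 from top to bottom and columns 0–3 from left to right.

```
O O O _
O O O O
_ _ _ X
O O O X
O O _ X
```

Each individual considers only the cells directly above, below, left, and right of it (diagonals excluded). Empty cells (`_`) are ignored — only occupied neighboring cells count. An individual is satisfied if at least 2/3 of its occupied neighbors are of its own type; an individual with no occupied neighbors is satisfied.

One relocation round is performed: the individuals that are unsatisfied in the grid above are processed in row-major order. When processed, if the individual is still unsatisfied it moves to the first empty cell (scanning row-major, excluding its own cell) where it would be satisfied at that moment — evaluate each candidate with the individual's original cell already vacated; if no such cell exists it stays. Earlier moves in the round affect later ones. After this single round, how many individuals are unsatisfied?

Initially unsatisfied (in order): (1,3), (2,3), (3,2).
  (1,3) → (0,3).
  (2,3): now satisfied by earlier moves; stays.
  (3,2) → (1,3).
Resulting grid:
O O O O
O O O O
_ _ _ X
O O _ X
O O _ X
Unsatisfied now: (2,3).

1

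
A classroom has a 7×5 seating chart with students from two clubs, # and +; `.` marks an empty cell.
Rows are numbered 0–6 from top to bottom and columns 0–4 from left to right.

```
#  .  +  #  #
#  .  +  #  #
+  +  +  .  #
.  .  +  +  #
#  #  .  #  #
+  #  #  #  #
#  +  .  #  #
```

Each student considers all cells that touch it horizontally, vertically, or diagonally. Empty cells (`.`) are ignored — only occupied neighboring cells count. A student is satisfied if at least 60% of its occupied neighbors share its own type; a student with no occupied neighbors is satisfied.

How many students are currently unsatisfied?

(0,0)# 1/1 ok
(0,2)+ 1/3 unhappy
(0,3)# 3/5 ok
(0,4)# 3/3 ok
(1,0)# 1/3 unhappy
(1,2)+ 3/5 ok
(1,3)# 4/7 unhappy
(1,4)# 4/4 ok
(2,0)+ 1/2 unhappy
(2,1)+ 4/5 ok
(2,2)+ 4/5 ok
(2,4)# 3/4 ok
(3,2)+ 3/5 ok
(3,3)+ 2/6 unhappy
(3,4)# 3/4 ok
(4,0)# 2/3 ok
(4,1)# 3/5 ok
(4,3)# 5/7 ok
(4,4)# 4/5 ok
(5,0)+ 1/5 unhappy
(5,1)# 4/6 ok
(5,2)# 5/6 ok
(5,3)# 6/6 ok
(5,4)# 5/5 ok
(6,0)# 1/3 unhappy
(6,1)+ 1/4 unhappy
(6,3)# 4/4 ok
(6,4)# 3/3 ok
Unsatisfied: (0,2), (1,0), (1,3), (2,0), (3,3), (5,0), (6,0), (6,1) — 8 in total.

8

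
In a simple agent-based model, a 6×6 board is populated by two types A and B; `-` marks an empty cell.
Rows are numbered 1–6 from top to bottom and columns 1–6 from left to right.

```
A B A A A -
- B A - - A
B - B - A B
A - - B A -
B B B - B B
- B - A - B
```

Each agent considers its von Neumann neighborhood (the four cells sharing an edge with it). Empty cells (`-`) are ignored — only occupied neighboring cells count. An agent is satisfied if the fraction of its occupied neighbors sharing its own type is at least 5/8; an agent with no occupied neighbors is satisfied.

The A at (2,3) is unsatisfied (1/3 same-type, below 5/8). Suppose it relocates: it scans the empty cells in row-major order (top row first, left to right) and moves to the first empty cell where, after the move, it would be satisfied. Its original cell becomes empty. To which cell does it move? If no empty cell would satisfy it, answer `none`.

Vacating (2,3). Empty cells in order:
  (1,6): 2/2 same-type → satisfied — stop here.

(1,6)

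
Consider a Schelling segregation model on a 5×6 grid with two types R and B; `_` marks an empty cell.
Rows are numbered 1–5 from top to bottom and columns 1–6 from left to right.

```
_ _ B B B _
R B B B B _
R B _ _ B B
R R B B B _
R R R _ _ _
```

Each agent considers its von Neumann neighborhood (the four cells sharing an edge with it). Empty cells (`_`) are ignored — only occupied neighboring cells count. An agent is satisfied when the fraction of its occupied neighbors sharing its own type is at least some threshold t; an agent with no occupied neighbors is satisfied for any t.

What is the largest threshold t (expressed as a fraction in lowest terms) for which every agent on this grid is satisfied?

Row 1: (1,3)B 2/2 · (1,4)B 3/3 · (1,5)B 2/2
Row 2: (2,1)R 1/2 · (2,2)B 2/3 · (2,3)B 3/3 · (2,4)B 3/3 · (2,5)B 3/3
Row 3: (3,1)R 2/3 · (3,2)B 1/3 · (3,5)B 3/3 · (3,6)B 1/1
Row 4: (4,1)R 3/3 · (4,2)R 2/4 · (4,3)B 1/3 · (4,4)B 2/2 · (4,5)B 2/2
Row 5: (5,1)R 2/2 · (5,2)R 3/3 · (5,3)R 1/2
The smallest same-type fraction is 1/3 at (3,2), which reduces to 1/3. Any threshold above that leaves this agent unsatisfied.

1/3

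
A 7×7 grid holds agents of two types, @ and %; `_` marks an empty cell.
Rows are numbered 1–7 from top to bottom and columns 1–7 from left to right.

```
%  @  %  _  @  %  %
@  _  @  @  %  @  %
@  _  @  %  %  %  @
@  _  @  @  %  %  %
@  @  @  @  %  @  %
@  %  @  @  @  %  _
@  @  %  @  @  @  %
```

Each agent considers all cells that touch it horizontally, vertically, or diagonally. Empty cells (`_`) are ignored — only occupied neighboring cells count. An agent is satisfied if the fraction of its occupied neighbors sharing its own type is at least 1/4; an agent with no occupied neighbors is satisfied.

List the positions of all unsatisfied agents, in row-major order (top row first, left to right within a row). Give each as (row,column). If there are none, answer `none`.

(1,1), (1,3), (3,7), (5,6), (6,2), (7,3)

(1,1)% 0/2 unhappy
(1,2)@ 2/4 ok
(1,3)% 0/3 unhappy
(1,5)@ 2/4 ok
(1,6)% 3/5 ok
(1,7)% 2/3 ok
(2,1)@ 2/3 ok
(2,3)@ 3/5 ok
(2,4)@ 3/7 ok
(2,5)% 4/7 ok
(2,6)@ 2/8 ok
(2,7)% 3/5 ok
(3,1)@ 2/2 ok
(3,3)@ 4/5 ok
(3,4)% 3/8 ok
(3,5)% 5/8 ok
(3,6)% 6/8 ok
(3,7)@ 1/5 unhappy
(4,1)@ 3/3 ok
(4,3)@ 5/6 ok
(4,4)@ 4/8 ok
(4,5)% 5/8 ok
(4,6)% 6/8 ok
(4,7)% 3/5 ok
(5,1)@ 3/4 ok
(5,2)@ 6/7 ok
(5,3)@ 6/7 ok
(5,4)@ 6/8 ok
(5,5)% 3/8 ok
(5,6)@ 1/7 unhappy
(5,7)% 3/4 ok
(6,1)@ 4/5 ok
(6,2)% 1/8 unhappy
(6,3)@ 6/8 ok
(6,4)@ 6/8 ok
(6,5)@ 6/8 ok
(6,6)% 3/7 ok
(7,1)@ 2/3 ok
(7,2)@ 3/5 ok
(7,3)% 1/5 unhappy
(7,4)@ 4/5 ok
(7,5)@ 4/5 ok
(7,6)@ 2/4 ok
(7,7)% 1/2 ok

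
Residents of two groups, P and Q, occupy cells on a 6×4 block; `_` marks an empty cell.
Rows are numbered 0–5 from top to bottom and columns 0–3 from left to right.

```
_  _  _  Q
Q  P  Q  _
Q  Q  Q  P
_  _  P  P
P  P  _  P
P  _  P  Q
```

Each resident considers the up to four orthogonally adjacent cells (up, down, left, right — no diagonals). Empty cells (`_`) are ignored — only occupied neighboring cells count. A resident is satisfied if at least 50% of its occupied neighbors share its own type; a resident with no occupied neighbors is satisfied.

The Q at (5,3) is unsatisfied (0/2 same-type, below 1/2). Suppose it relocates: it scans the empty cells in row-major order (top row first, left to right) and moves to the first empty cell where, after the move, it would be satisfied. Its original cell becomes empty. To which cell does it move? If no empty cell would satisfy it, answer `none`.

(0,0)

Vacating (5,3). Empty cells in order:
  (0,0): 1/1 same-type → satisfied — stop here.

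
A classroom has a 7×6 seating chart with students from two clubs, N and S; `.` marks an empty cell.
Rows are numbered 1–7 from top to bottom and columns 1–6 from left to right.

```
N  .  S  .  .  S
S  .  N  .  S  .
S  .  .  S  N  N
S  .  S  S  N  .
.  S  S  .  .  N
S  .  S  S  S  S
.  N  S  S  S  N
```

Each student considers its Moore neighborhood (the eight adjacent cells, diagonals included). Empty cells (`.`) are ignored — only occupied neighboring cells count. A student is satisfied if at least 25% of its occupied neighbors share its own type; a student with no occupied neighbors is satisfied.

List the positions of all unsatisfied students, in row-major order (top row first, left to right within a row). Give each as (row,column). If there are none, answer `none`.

(1,1), (1,3), (2,3), (7,2), (7,6)

(1,1)N 0/1 ✗
(1,3)S 0/1 ✗
(1,6)S 1/1 ✓
(2,1)S 1/2 ✓
(2,3)N 0/2 ✗
(2,5)S 2/4 ✓
(3,1)S 2/2 ✓
(3,4)S 3/6 ✓
(3,5)N 2/5 ✓
(3,6)N 2/3 ✓
(4,1)S 2/2 ✓
(4,3)S 4/4 ✓
(4,4)S 3/5 ✓
(4,5)N 3/5 ✓
(5,2)S 5/5 ✓
(5,3)S 5/5 ✓
(5,6)N 1/3 ✓
(6,1)S 1/2 ✓
(6,3)S 5/6 ✓
(6,4)S 6/6 ✓
(6,5)S 4/6 ✓
(6,6)S 2/4 ✓
(7,2)N 0/3 ✗
(7,3)S 3/4 ✓
(7,4)S 5/5 ✓
(7,5)S 4/5 ✓
(7,6)N 0/3 ✗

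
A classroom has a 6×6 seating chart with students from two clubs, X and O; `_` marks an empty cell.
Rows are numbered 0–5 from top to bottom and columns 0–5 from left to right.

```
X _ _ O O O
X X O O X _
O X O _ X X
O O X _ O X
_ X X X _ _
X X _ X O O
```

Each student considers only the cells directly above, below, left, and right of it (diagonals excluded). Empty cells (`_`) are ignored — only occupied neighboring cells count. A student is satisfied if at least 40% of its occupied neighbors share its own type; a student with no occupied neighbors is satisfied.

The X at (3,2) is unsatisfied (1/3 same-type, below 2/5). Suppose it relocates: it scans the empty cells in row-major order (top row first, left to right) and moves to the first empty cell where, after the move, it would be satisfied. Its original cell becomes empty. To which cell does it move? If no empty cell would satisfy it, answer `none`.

(0,1)

Vacating (3,2). Empty cells in order:
  (0,1): 2/2 same-type → satisfied — stop here.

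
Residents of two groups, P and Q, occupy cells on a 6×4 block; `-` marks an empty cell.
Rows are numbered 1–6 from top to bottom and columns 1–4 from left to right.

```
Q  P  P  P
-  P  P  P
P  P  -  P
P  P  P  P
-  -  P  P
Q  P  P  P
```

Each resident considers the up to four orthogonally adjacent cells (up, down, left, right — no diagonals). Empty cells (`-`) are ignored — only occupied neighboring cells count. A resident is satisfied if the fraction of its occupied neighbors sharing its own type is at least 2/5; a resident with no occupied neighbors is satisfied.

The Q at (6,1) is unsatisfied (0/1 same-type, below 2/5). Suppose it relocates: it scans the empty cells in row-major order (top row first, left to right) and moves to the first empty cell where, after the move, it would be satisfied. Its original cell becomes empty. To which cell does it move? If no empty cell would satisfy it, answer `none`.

none

Vacating (6,1). Empty cells in order:
  (2,1): 1/3 same-type → still unsatisfied.
  (3,3): 0/4 same-type → still unsatisfied.
  (5,1): 0/1 same-type → still unsatisfied.
  (5,2): 0/3 same-type → still unsatisfied.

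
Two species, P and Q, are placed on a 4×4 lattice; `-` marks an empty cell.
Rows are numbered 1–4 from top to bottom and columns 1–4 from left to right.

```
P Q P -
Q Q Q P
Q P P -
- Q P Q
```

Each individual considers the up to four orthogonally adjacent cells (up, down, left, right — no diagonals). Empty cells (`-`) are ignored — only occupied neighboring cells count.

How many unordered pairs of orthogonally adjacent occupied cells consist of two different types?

11

Scan each occupied cell's neighbors to the right and below so each pair is counted once.
Row 1: P(1,1)–Q(1,2)≠ P(1,1)–Q(2,1)≠ Q(1,2)–P(1,3)≠ Q(1,2)–Q(2,2)= P(1,3)–Q(2,3)≠  → 4/5 unlike.
Row 2: Q(2,1)–Q(2,2)= Q(2,1)–Q(3,1)= Q(2,2)–Q(2,3)= Q(2,2)–P(3,2)≠ Q(2,3)–P(2,4)≠ Q(2,3)–P(3,3)≠  → 3/6 unlike.
Row 3: Q(3,1)–P(3,2)≠ P(3,2)–P(3,3)= P(3,2)–Q(4,2)≠ P(3,3)–P(4,3)=  → 2/4 unlike.
Row 4: Q(4,2)–P(4,3)≠ P(4,3)–Q(4,4)≠  → 2/2 unlike.
Total adjacent occupied pairs: 17; unlike-type pairs: 11.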